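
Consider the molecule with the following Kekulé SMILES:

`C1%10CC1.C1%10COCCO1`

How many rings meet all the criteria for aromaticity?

The SMILES encodes a three-membered saturated carbon ring; a six-membered saturated ring with oxygens at positions 1 and 4.
The 3-membered ring has only sp³ atoms, so it is not fully conjugated — not aromatic (cyclopropane).
The 6-membered ring with two oxygens (1,4) has only sp³ atoms, so it is not fully conjugated — not aromatic (1,4-dioxane).
None of the rings are aromatic. Total: 0.

0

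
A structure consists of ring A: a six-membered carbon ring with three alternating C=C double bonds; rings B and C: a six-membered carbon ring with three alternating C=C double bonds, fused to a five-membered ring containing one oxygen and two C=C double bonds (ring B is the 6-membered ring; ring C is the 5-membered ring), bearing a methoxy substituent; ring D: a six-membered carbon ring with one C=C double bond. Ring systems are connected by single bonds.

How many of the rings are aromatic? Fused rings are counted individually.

Ring A has a continuous p-orbital overlap around the ring; 3 ring double bonds give 6 π electrons. That satisfies 4n+2 with n=1, so ring A is aromatic (benzene).
Rings B and C form a fused bicyclic system (with one oxygen) with 9 sp² atoms and 10 π electrons from ring double bonds plus a heteroatom lone pair. 10 = 4(2)+2, so the system is aromatic and both rings count as aromatic (benzofuran).
Ring D has four sp³ carbons, so it is not fully conjugated — not aromatic (cyclohexene).
Aromatic: A, B, C. Total: 3.

3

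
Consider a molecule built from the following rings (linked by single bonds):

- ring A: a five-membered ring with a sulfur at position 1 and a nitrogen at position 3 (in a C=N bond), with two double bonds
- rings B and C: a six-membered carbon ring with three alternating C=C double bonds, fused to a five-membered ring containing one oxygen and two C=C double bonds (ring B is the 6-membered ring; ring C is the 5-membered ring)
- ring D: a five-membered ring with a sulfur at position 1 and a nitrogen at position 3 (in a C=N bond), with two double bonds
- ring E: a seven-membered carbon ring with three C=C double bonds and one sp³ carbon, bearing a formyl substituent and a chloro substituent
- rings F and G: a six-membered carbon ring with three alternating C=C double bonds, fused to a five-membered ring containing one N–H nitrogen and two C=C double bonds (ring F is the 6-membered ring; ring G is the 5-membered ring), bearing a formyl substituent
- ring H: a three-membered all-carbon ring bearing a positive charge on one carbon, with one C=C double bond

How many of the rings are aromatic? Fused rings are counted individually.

Ring A is fully conjugated (every ring atom contributes a p orbital); 2 ring double bonds (4 π electrons) plus a heteroatom lone pair (2) give 6 π electrons. 6 = 4(1)+2, so ring A is aromatic (thiazole).
Rings B and C form a fused bicyclic system (with one oxygen) with 9 sp² atoms and 10 π electrons from ring double bonds plus a heteroatom lone pair. 10 = 4(2)+2, so the system is aromatic and both rings count as aromatic (benzofuran).
Ring D is planar and fully conjugated; 2 ring double bonds (4 π electrons) plus a heteroatom lone pair (2) give 6 π electrons. 6 = 4(1)+2, so ring D is aromatic (thiazole).
Ring E has one sp³ carbon, so it is not fully conjugated — not aromatic (cycloheptatriene).
Rings F and G form a fused bicyclic system (with one N–H) with 9 sp² atoms and 10 π electrons from ring double bonds plus a heteroatom lone pair. 10 = 4(2)+2, so the system is aromatic and both rings count as aromatic (indole).
Ring H has a continuous p-orbital overlap around the ring; 1 ring double bond (2 π electrons) plus the carbocation's empty p orbital (0, but keeps the ring conjugated) give 2 π electrons. That satisfies 4n+2 with n=0, so ring H is aromatic (cyclopropenyl cation).
Aromatic: A, B, C, D, F, G, H. Total: 7.

7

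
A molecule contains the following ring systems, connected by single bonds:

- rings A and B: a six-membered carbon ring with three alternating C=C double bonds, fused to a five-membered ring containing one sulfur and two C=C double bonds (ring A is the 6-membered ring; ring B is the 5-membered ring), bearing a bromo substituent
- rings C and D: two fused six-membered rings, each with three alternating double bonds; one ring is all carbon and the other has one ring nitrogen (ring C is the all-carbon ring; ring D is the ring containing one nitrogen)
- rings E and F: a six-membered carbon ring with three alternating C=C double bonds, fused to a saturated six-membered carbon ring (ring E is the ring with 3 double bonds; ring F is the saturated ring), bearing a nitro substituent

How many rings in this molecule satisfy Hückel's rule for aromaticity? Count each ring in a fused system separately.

Rings A and B form a fused bicyclic system (with one sulfur) with 9 sp² atoms and 10 π electrons from ring double bonds plus a heteroatom lone pair. 10 = 4(2)+2, so the system is aromatic and both rings count as aromatic (benzothiophene).
Rings C and D form a fused bicyclic system (with one nitrogen) with 10 sp² atoms and 10 π electrons from ring double bonds. 10 = 4(2)+2, so the system is aromatic and both rings count as aromatic (quinoline).
Ring E has a continuous p-orbital overlap around the ring; 3 ring double bonds give 6 π electrons. Since 6 = 4n+2 (n=1), ring E is aromatic (benzene ring).
Ring F has four sp³ carbons, so it is not fully conjugated — not aromatic (cyclohexane ring).
Aromatic: A, B, C, D, E. Total: 5.

5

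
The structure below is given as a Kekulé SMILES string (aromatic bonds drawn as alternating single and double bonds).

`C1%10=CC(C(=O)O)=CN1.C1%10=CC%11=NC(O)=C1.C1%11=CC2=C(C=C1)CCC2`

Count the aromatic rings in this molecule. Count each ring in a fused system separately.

3

The SMILES encodes a five-membered ring of four carbons and one nitrogen bearing a hydrogen, with two C=C double bonds; a six-membered ring of five carbons and one nitrogen with three alternating double bonds; a six-membered carbon ring with three alternating C=C double bonds, fused to a saturated five-membered carbon ring.
The 5-membered ring with one N–H is planar and fully conjugated; 2 ring double bonds (4 π electrons) plus a heteroatom lone pair (2) give 6 π electrons. That satisfies 4n+2 with n=1, so it is aromatic (pyrrole).
The 6-membered ring with one nitrogen is planar and fully conjugated; 3 ring double bonds give 6 π electrons. Since 6 = 4n+2 (n=1), it is aromatic (pyridine).
The 6-membered ring is fully conjugated (every ring atom contributes a p orbital); 3 ring double bonds give 6 π electrons. That satisfies 4n+2 with n=1, so it is aromatic (benzene ring).
The 5-membered ring has three sp³ carbons, so it is not fully conjugated — not aromatic (cyclopentane ring).
3 of the 4 rings are aromatic. Total: 3.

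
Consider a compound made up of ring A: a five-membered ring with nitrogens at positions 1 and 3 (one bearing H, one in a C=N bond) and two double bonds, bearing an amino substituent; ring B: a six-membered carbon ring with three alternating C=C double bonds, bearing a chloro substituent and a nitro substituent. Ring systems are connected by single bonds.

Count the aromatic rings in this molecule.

2

Ring A has a continuous p-orbital overlap around the ring; 2 ring double bonds (4 π electrons) plus a heteroatom lone pair (2) give 6 π electrons. That satisfies 4n+2 with n=1, so ring A is aromatic (imidazole).
Ring B has a continuous p-orbital overlap around the ring; 3 ring double bonds give 6 π electrons. 6 = 4(1)+2, so ring B is aromatic (benzene).
Aromatic: A, B. Total: 2.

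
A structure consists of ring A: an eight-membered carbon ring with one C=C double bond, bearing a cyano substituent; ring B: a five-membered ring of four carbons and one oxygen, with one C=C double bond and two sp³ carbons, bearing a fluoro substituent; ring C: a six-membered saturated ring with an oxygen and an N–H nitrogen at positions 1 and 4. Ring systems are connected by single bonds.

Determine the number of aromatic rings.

0

Ring A has six sp³ carbons, so it is not fully conjugated — not aromatic (cyclooctene).
Ring B has two sp³ carbons, so it is not fully conjugated — not aromatic (2,3-dihydrofuran).
Ring C has only sp³ atoms, so it is not fully conjugated — not aromatic (morpholine).
No ring is aromatic. Total: 0.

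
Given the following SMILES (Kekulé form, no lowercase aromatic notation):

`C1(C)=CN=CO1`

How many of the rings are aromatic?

1

The SMILES encodes a five-membered ring with an oxygen at position 1 and a nitrogen at position 3 (in a C=N bond), with two double bonds.
The 5-membered ring with one oxygen and one =N– is fully conjugated (every ring atom contributes a p orbital); 2 ring double bonds (4 π electrons) plus a heteroatom lone pair (2) give 6 π electrons. Since 6 = 4n+2 (n=1), it is aromatic (oxazole).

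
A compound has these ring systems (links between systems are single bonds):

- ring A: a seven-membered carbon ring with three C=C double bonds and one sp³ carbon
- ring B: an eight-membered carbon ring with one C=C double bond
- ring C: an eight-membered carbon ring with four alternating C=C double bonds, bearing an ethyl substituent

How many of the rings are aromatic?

Ring A has one sp³ carbon, so it is not fully conjugated — not aromatic (cycloheptatriene).
Ring B has six sp³ carbons, so it is not fully conjugated — not aromatic (cyclooctene).
Ring C has only sp² ring atoms; a planar conformation would have a fully conjugated π system of 8 electrons. But 8 = 4(2), which is 4n not 4n+2, so ring C is not aromatic (cyclooctatetraene) — cyclooctatetraene distorts into a non-planar tub to avoid antiaromaticity.
No ring is aromatic. Total: 0.

0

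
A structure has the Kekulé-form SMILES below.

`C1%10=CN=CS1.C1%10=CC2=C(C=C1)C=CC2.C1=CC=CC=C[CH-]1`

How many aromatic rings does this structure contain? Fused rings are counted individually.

The SMILES encodes a five-membered ring with a sulfur at position 1 and a nitrogen at position 3 (in a C=N bond), with two double bonds; a six-membered carbon ring with three alternating C=C double bonds, fused to a five-membered carbon ring containing one C=C double bond and one sp³ carbon; a seven-membered all-carbon ring bearing a negative charge on one carbon, with three C=C double bonds.
The 5-membered ring with one sulfur and one =N– has a continuous p-orbital overlap around the ring; 2 ring double bonds (4 π electrons) plus a heteroatom lone pair (2) give 6 π electrons. That satisfies 4n+2 with n=1, so it is aromatic (thiazole).
The 6-membered ring has a continuous p-orbital overlap around the ring; 3 ring double bonds give 6 π electrons. 6 = 4(1)+2, so it is aromatic (benzene ring).
The 5-membered ring has one sp³ carbon, so it is not fully conjugated — not aromatic (cyclopentene ring).
The 7-membered ring has only sp² ring atoms; a planar conformation would have a fully conjugated π system of 8 electrons. But 8 = 4(2), which is 4n not 4n+2, so it is not aromatic (cycloheptatrienyl anion).
2 of the 4 rings are aromatic. Total: 2.

2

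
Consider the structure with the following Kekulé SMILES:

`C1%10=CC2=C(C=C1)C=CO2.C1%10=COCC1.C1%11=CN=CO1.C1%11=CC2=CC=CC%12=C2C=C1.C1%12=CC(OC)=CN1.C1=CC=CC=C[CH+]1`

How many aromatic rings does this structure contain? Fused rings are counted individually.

The SMILES encodes a six-membered carbon ring with three alternating C=C double bonds, fused to a five-membered ring containing one oxygen and two C=C double bonds; a five-membered ring of four carbons and one oxygen, with one C=C double bond and two sp³ carbons; a five-membered ring with an oxygen at position 1 and a nitrogen at position 3 (in a C=N bond), with two double bonds; two fused six-membered carbon rings, each with three alternating C=C double bonds; a five-membered ring of four carbons and one nitrogen bearing a hydrogen, with two C=C double bonds; a seven-membered all-carbon ring bearing a positive charge on one carbon, with three C=C double bonds.
The fused 6/5-membered bicyclic (with one oxygen) is a single π system with 9 sp² atoms and 10 π electrons from ring double bonds plus a heteroatom lone pair. 10 = 4(2)+2, so the system is aromatic and both rings count as aromatic (benzofuran).
The 5-membered ring with one oxygen has two sp³ carbons, so it is not fully conjugated — not aromatic (2,3-dihydrofuran).
The 5-membered ring with one oxygen and one =N– is fully conjugated (every ring atom contributes a p orbital); 2 ring double bonds (4 π electrons) plus a heteroatom lone pair (2) give 6 π electrons. That satisfies 4n+2 with n=1, so it is aromatic (oxazole).
The fused 6/6-membered bicyclic is a single π system with 10 sp² atoms and 10 π electrons from ring double bonds. 10 = 4(2)+2, so the system is aromatic and both rings count as aromatic (naphthalene).
The 5-membered ring with one N–H is fully conjugated (every ring atom contributes a p orbital); 2 ring double bonds (4 π electrons) plus a heteroatom lone pair (2) give 6 π electrons. Since 6 = 4n+2 (n=1), it is aromatic (pyrrole).
The 7-membered ring has a continuous p-orbital overlap around the ring; 3 ring double bonds (6 π electrons) plus the carbocation's empty p orbital (0, but keeps the ring conjugated) give 6 π electrons. 6 = 4(1)+2, so it is aromatic (tropylium cation).
7 of the 8 rings are aromatic. Total: 7.

7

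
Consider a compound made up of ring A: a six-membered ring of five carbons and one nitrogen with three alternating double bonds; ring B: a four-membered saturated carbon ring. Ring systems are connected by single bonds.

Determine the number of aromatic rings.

1

Ring A has a continuous p-orbital overlap around the ring; 3 ring double bonds give 6 π electrons. Since 6 = 4n+2 (n=1), ring A is aromatic (pyridine).
Ring B has only sp³ atoms, so it is not fully conjugated — not aromatic (cyclobutane).
Aromatic: A. Total: 1.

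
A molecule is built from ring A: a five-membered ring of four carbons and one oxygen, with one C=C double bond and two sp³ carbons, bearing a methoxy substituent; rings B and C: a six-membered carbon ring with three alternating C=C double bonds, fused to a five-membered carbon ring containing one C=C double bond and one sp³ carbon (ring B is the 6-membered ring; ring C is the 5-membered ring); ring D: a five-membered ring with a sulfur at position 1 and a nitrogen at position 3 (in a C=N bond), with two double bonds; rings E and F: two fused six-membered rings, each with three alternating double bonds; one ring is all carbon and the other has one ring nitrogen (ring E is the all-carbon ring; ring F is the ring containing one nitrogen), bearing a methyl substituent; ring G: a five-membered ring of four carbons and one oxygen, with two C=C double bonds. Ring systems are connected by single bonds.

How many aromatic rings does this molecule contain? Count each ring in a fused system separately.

5

Ring A has two sp³ carbons, so it is not fully conjugated — not aromatic (2,3-dihydrofuran).
Ring B is planar and fully conjugated; 3 ring double bonds give 6 π electrons. 6 = 4(1)+2, so ring B is aromatic (benzene ring).
Ring C has one sp³ carbon, so it is not fully conjugated — not aromatic (cyclopentene ring).
Ring D is fully conjugated (every ring atom contributes a p orbital); 2 ring double bonds (4 π electrons) plus a heteroatom lone pair (2) give 6 π electrons. Since 6 = 4n+2 (n=1), ring D is aromatic (thiazole).
Rings E and F form a fused bicyclic system (with one nitrogen) with 10 sp² atoms and 10 π electrons from ring double bonds. 10 = 4(2)+2, so the system is aromatic and both rings count as aromatic (quinoline).
Ring G is planar and fully conjugated; 2 ring double bonds (4 π electrons) plus a heteroatom lone pair (2) give 6 π electrons. 6 = 4(1)+2, so ring G is aromatic (furan).
Aromatic: B, D, E, F, G. Total: 5.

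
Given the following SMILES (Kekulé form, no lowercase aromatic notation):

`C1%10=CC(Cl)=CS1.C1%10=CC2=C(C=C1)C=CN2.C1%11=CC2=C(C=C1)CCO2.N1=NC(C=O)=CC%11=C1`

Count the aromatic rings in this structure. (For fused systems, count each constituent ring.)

5

The SMILES encodes a five-membered ring of four carbons and one sulfur, with two C=C double bonds; a six-membered carbon ring with three alternating C=C double bonds, fused to a five-membered ring containing one N–H nitrogen and two C=C double bonds; a six-membered carbon ring with three alternating C=C double bonds, fused to a five-membered ring containing one oxygen and two sp³ carbons; a six-membered ring with two adjacent nitrogens and three alternating double bonds.
The 5-membered ring with one sulfur is planar and fully conjugated; 2 ring double bonds (4 π electrons) plus a heteroatom lone pair (2) give 6 π electrons. That satisfies 4n+2 with n=1, so it is aromatic (thiophene).
The fused 6/5-membered bicyclic (with one N–H) is a single π system with 9 sp² atoms and 10 π electrons from ring double bonds plus a heteroatom lone pair. 10 = 4(2)+2, so the system is aromatic and both rings count as aromatic (indole).
The 6-membered ring is fully conjugated (every ring atom contributes a p orbital); 3 ring double bonds give 6 π electrons. 6 = 4(1)+2, so it is aromatic (benzene ring).
The 5-membered ring with one oxygen has two sp³ carbons, so it is not fully conjugated — not aromatic (oxolane ring).
The 6-membered ring with two nitrogens (1,2) is fully conjugated (every ring atom contributes a p orbital); 3 ring double bonds give 6 π electrons. 6 = 4(1)+2, so it is aromatic (pyridazine).
5 of the 6 rings are aromatic. Total: 5.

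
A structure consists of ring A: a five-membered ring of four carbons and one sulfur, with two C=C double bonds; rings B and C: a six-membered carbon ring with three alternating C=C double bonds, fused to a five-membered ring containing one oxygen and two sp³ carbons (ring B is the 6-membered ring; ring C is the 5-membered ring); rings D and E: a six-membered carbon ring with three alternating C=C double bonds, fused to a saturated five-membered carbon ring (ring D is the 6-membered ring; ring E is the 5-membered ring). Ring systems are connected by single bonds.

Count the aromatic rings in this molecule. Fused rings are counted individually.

Ring A is fully conjugated (every ring atom contributes a p orbital); 2 ring double bonds (4 π electrons) plus a heteroatom lone pair (2) give 6 π electrons. Since 6 = 4n+2 (n=1), ring A is aromatic (thiophene).
Ring B has a continuous p-orbital overlap around the ring; 3 ring double bonds give 6 π electrons. 6 = 4(1)+2, so ring B is aromatic (benzene ring).
Ring C has two sp³ carbons, so it is not fully conjugated — not aromatic (oxolane ring).
Ring D is planar and fully conjugated; 3 ring double bonds give 6 π electrons. 6 = 4(1)+2, so ring D is aromatic (benzene ring).
Ring E has three sp³ carbons, so it is not fully conjugated — not aromatic (cyclopentane ring).
Aromatic: A, B, D. Total: 3.

3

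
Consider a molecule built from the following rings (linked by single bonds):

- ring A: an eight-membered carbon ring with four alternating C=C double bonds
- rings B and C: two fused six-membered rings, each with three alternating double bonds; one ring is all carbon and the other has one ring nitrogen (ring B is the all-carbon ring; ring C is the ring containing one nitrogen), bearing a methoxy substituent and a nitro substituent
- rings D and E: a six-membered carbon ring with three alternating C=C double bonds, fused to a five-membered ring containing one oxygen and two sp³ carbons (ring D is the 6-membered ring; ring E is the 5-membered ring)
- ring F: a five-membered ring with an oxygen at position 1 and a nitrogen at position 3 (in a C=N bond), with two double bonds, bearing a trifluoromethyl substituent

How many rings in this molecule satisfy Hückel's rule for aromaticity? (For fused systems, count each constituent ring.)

Ring A has only sp² ring atoms; a planar conformation would have a fully conjugated π system of 8 electrons. But 8 = 4(2), which is 4n not 4n+2, so ring A is not aromatic (cyclooctatetraene) — cyclooctatetraene distorts into a non-planar tub to avoid antiaromaticity.
Rings B and C form a fused bicyclic system (with one nitrogen) with 10 sp² atoms and 10 π electrons from ring double bonds. 10 = 4(2)+2, so the system is aromatic and both rings count as aromatic (quinoline).
Ring D is planar and fully conjugated; 3 ring double bonds give 6 π electrons. That satisfies 4n+2 with n=1, so ring D is aromatic (benzene ring).
Ring E has two sp³ carbons, so it is not fully conjugated — not aromatic (oxolane ring).
Ring F is fully conjugated (every ring atom contributes a p orbital); 2 ring double bonds (4 π electrons) plus a heteroatom lone pair (2) give 6 π electrons. Since 6 = 4n+2 (n=1), ring F is aromatic (oxazole).
Aromatic: B, C, D, F. Total: 4.

4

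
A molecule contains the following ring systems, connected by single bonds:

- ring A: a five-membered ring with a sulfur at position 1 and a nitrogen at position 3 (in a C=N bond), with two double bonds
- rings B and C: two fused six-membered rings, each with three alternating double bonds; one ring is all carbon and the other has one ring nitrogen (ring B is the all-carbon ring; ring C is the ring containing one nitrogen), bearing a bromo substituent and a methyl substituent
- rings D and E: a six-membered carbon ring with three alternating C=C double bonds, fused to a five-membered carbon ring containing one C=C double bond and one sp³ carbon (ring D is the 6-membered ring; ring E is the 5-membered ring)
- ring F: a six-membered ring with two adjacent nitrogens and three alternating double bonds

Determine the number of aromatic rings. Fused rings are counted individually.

5

Ring A is fully conjugated (every ring atom contributes a p orbital); 2 ring double bonds (4 π electrons) plus a heteroatom lone pair (2) give 6 π electrons. That satisfies 4n+2 with n=1, so ring A is aromatic (thiazole).
Rings B and C form a fused bicyclic system (with one nitrogen) with 10 sp² atoms and 10 π electrons from ring double bonds. 10 = 4(2)+2, so the system is aromatic and both rings count as aromatic (quinoline).
Ring D has a continuous p-orbital overlap around the ring; 3 ring double bonds give 6 π electrons. 6 = 4(1)+2, so ring D is aromatic (benzene ring).
Ring E has one sp³ carbon, so it is not fully conjugated — not aromatic (cyclopentene ring).
Ring F is planar and fully conjugated; 3 ring double bonds give 6 π electrons. That satisfies 4n+2 with n=1, so ring F is aromatic (pyridazine).
Aromatic: A, B, C, D, F. Total: 5.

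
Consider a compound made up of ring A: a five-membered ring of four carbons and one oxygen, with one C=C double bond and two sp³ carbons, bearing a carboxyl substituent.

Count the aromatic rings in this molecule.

Ring A has two sp³ carbons, so it is not fully conjugated — not aromatic (2,3-dihydrofuran).

0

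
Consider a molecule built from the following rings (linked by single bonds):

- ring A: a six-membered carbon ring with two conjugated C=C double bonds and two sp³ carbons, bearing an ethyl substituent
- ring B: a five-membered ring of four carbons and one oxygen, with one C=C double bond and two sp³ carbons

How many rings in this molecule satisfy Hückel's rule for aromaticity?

0

Ring A has two sp³ carbons, so it is not fully conjugated — not aromatic (1,3-cyclohexadiene).
Ring B has two sp³ carbons, so it is not fully conjugated — not aromatic (2,3-dihydrofuran).
No ring is aromatic. Total: 0.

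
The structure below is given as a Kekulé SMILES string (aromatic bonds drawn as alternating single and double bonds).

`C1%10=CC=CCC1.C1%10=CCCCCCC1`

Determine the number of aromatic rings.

The SMILES encodes a six-membered carbon ring with two conjugated C=C double bonds and two sp³ carbons; an eight-membered carbon ring with one C=C double bond.
The 6-membered ring has two sp³ carbons, so it is not fully conjugated — not aromatic (1,3-cyclohexadiene).
The 8-membered ring has six sp³ carbons, so it is not fully conjugated — not aromatic (cyclooctene).
None of the rings are aromatic. Total: 0.

0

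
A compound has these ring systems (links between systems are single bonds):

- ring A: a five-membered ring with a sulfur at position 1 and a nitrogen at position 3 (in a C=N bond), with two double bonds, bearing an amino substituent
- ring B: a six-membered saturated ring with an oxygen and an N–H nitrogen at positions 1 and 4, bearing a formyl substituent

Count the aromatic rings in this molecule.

1

Ring A has a continuous p-orbital overlap around the ring; 2 ring double bonds (4 π electrons) plus a heteroatom lone pair (2) give 6 π electrons. That satisfies 4n+2 with n=1, so ring A is aromatic (thiazole).
Ring B has only sp³ atoms, so it is not fully conjugated — not aromatic (morpholine).
Aromatic: A. Total: 1.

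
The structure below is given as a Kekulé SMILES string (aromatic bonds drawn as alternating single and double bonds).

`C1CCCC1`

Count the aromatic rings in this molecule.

The SMILES encodes a five-membered saturated carbon ring.
The 5-membered ring has only sp³ atoms, so it is not fully conjugated — not aromatic (cyclopentane).

0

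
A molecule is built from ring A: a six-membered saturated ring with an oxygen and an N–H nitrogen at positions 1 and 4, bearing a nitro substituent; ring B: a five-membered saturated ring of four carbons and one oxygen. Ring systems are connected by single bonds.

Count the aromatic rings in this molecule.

Ring A has only sp³ atoms, so it is not fully conjugated — not aromatic (morpholine).
Ring B has only sp³ atoms, so it is not fully conjugated — not aromatic (tetrahydrofuran).
No ring is aromatic. Total: 0.

0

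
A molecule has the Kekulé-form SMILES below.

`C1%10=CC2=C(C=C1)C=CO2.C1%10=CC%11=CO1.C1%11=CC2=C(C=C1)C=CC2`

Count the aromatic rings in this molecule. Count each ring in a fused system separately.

4

The SMILES encodes a six-membered carbon ring with three alternating C=C double bonds, fused to a five-membered ring containing one oxygen and two C=C double bonds; a five-membered ring of four carbons and one oxygen, with two C=C double bonds; a six-membered carbon ring with three alternating C=C double bonds, fused to a five-membered carbon ring containing one C=C double bond and one sp³ carbon.
The fused 6/5-membered bicyclic (with one oxygen) is a single π system with 9 sp² atoms and 10 π electrons from ring double bonds plus a heteroatom lone pair. 10 = 4(2)+2, so the system is aromatic and both rings count as aromatic (benzofuran).
The 5-membered ring with one oxygen has a continuous p-orbital overlap around the ring; 2 ring double bonds (4 π electrons) plus a heteroatom lone pair (2) give 6 π electrons. That satisfies 4n+2 with n=1, so it is aromatic (furan).
The 6-membered ring is planar and fully conjugated; 3 ring double bonds give 6 π electrons. 6 = 4(1)+2, so it is aromatic (benzene ring).
The 5-membered ring has one sp³ carbon, so it is not fully conjugated — not aromatic (cyclopentene ring).
4 of the 5 rings are aromatic. Total: 4.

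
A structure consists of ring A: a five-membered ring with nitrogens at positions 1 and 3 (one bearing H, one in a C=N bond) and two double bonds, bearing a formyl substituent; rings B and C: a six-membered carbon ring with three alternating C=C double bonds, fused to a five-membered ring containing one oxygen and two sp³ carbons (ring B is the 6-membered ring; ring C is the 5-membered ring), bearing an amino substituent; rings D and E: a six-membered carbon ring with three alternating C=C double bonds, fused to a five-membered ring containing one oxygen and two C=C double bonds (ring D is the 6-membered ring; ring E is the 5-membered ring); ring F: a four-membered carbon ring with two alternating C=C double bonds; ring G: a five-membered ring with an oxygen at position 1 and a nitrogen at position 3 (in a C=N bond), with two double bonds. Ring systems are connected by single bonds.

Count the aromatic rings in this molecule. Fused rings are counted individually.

Ring A is fully conjugated (every ring atom contributes a p orbital); 2 ring double bonds (4 π electrons) plus a heteroatom lone pair (2) give 6 π electrons. That satisfies 4n+2 with n=1, so ring A is aromatic (imidazole).
Ring B is planar and fully conjugated; 3 ring double bonds give 6 π electrons. 6 = 4(1)+2, so ring B is aromatic (benzene ring).
Ring C has two sp³ carbons, so it is not fully conjugated — not aromatic (oxolane ring).
Rings D and E form a fused bicyclic system (with one oxygen) with 9 sp² atoms and 10 π electrons from ring double bonds plus a heteroatom lone pair. 10 = 4(2)+2, so the system is aromatic and both rings count as aromatic (benzofuran).
Ring F has only sp² ring atoms; a planar conformation would have a fully conjugated π system of 4 electrons. But 4 = 4(1), which is 4n not 4n+2, so ring F is not aromatic (cyclobutadiene) — cyclobutadiene is antiaromatic and distorts to a rectangle.
Ring G is fully conjugated (every ring atom contributes a p orbital); 2 ring double bonds (4 π electrons) plus a heteroatom lone pair (2) give 6 π electrons. 6 = 4(1)+2, so ring G is aromatic (oxazole).
Aromatic: A, B, D, E, G. Total: 5.

5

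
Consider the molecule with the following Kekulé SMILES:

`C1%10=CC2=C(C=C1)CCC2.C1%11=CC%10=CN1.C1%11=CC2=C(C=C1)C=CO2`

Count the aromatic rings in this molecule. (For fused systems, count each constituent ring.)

4

The SMILES encodes a six-membered carbon ring with three alternating C=C double bonds, fused to a saturated five-membered carbon ring; a five-membered ring of four carbons and one nitrogen bearing a hydrogen, with two C=C double bonds; a six-membered carbon ring with three alternating C=C double bonds, fused to a five-membered ring containing one oxygen and two C=C double bonds.
The 6-membered ring is planar and fully conjugated; 3 ring double bonds give 6 π electrons. 6 = 4(1)+2, so it is aromatic (benzene ring).
The 5-membered ring has three sp³ carbons, so it is not fully conjugated — not aromatic (cyclopentane ring).
The 5-membered ring with one N–H is planar and fully conjugated; 2 ring double bonds (4 π electrons) plus a heteroatom lone pair (2) give 6 π electrons. That satisfies 4n+2 with n=1, so it is aromatic (pyrrole).
The fused 6/5-membered bicyclic (with one oxygen) is a single π system with 9 sp² atoms and 10 π electrons from ring double bonds plus a heteroatom lone pair. 10 = 4(2)+2, so the system is aromatic and both rings count as aromatic (benzofuran).
4 of the 5 rings are aromatic. Total: 4.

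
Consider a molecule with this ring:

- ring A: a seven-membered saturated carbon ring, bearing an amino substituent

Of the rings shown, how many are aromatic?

Ring A has only sp³ atoms, so it is not fully conjugated — not aromatic (cycloheptane).

0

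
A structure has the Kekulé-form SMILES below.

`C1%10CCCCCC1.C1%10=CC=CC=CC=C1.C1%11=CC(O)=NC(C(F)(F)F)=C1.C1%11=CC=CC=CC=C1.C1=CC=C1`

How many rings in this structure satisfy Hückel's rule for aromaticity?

1

The SMILES encodes a seven-membered saturated carbon ring; an eight-membered carbon ring with four alternating C=C double bonds; a six-membered ring of five carbons and one nitrogen with three alternating double bonds; an eight-membered carbon ring with four alternating C=C double bonds; a four-membered carbon ring with two alternating C=C double bonds.
The 7-membered ring has only sp³ atoms, so it is not fully conjugated — not aromatic (cycloheptane).
The 8-membered ring has only sp² ring atoms; a planar conformation would have a fully conjugated π system of 8 electrons. But 8 = 4(2), which is 4n not 4n+2, so it is not aromatic (cyclooctatetraene) — cyclooctatetraene distorts into a non-planar tub to avoid antiaromaticity.
The 6-membered ring with one nitrogen is fully conjugated (every ring atom contributes a p orbital); 3 ring double bonds give 6 π electrons. That satisfies 4n+2 with n=1, so it is aromatic (pyridine).
The second 8-membered ring has only sp² ring atoms; a planar conformation would have a fully conjugated π system of 8 electrons. But 8 = 4(2), which is 4n not 4n+2, so it is not aromatic (cyclooctatetraene) — cyclooctatetraene distorts into a non-planar tub to avoid antiaromaticity.
The 4-membered ring has only sp² ring atoms; a planar conformation would have a fully conjugated π system of 4 electrons. But 4 = 4(1), which is 4n not 4n+2, so it is not aromatic (cyclobutadiene) — cyclobutadiene is antiaromatic and distorts to a rectangle.
1 of the 5 rings is aromatic. Total: 1.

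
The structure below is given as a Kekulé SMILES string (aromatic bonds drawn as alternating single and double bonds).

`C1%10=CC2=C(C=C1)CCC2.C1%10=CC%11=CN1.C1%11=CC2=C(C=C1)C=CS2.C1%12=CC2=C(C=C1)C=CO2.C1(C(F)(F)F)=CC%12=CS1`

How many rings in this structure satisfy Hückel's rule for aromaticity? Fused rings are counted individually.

7

The SMILES encodes a six-membered carbon ring with three alternating C=C double bonds, fused to a saturated five-membered carbon ring; a five-membered ring of four carbons and one nitrogen bearing a hydrogen, with two C=C double bonds; a six-membered carbon ring with three alternating C=C double bonds, fused to a five-membered ring containing one sulfur and two C=C double bonds; a six-membered carbon ring with three alternating C=C double bonds, fused to a five-membered ring containing one oxygen and two C=C double bonds; a five-membered ring of four carbons and one sulfur, with two C=C double bonds.
The 6-membered ring has a continuous p-orbital overlap around the ring; 3 ring double bonds give 6 π electrons. That satisfies 4n+2 with n=1, so it is aromatic (benzene ring).
The 5-membered ring has three sp³ carbons, so it is not fully conjugated — not aromatic (cyclopentane ring).
The 5-membered ring with one N–H is planar and fully conjugated; 2 ring double bonds (4 π electrons) plus a heteroatom lone pair (2) give 6 π electrons. Since 6 = 4n+2 (n=1), it is aromatic (pyrrole).
The fused 6/5-membered bicyclic (with one sulfur) is a single π system with 9 sp² atoms and 10 π electrons from ring double bonds plus a heteroatom lone pair. 10 = 4(2)+2, so the system is aromatic and both rings count as aromatic (benzothiophene).
The fused 6/5-membered bicyclic (with one oxygen) is a single π system with 9 sp² atoms and 10 π electrons from ring double bonds plus a heteroatom lone pair. 10 = 4(2)+2, so the system is aromatic and both rings count as aromatic (benzofuran).
The 5-membered ring with one sulfur is fully conjugated (every ring atom contributes a p orbital); 2 ring double bonds (4 π electrons) plus a heteroatom lone pair (2) give 6 π electrons. 6 = 4(1)+2, so it is aromatic (thiophene).
7 of the 8 rings are aromatic. Total: 7.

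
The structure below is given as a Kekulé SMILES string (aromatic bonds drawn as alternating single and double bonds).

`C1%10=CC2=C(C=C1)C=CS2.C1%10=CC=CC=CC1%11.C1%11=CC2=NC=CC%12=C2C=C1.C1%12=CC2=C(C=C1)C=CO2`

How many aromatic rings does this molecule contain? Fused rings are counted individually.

The SMILES encodes a six-membered carbon ring with three alternating C=C double bonds, fused to a five-membered ring containing one sulfur and two C=C double bonds; a seven-membered carbon ring with three C=C double bonds and one sp³ carbon; two fused six-membered rings, each with three alternating double bonds; one ring is all carbon and the other has one ring nitrogen; a six-membered carbon ring with three alternating C=C double bonds, fused to a five-membered ring containing one oxygen and two C=C double bonds.
The fused 6/5-membered bicyclic (with one sulfur) is a single π system with 9 sp² atoms and 10 π electrons from ring double bonds plus a heteroatom lone pair. 10 = 4(2)+2, so the system is aromatic and both rings count as aromatic (benzothiophene).
The 7-membered ring has one sp³ carbon, so it is not fully conjugated — not aromatic (cycloheptatriene).
The fused 6/6-membered bicyclic (with one nitrogen) is a single π system with 10 sp² atoms and 10 π electrons from ring double bonds. 10 = 4(2)+2, so the system is aromatic and both rings count as aromatic (quinoline).
The fused 6/5-membered bicyclic (with one oxygen) is a single π system with 9 sp² atoms and 10 π electrons from ring double bonds plus a heteroatom lone pair. 10 = 4(2)+2, so the system is aromatic and both rings count as aromatic (benzofuran).
6 of the 7 rings are aromatic. Total: 6.

6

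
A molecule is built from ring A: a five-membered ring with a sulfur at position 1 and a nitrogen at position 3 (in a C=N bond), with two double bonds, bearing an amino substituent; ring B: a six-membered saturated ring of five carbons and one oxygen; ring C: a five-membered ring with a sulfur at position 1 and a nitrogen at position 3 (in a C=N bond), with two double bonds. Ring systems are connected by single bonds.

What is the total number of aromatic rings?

2

Ring A is planar and fully conjugated; 2 ring double bonds (4 π electrons) plus a heteroatom lone pair (2) give 6 π electrons. 6 = 4(1)+2, so ring A is aromatic (thiazole).
Ring B has only sp³ atoms, so it is not fully conjugated — not aromatic (tetrahydropyran).
Ring C has a continuous p-orbital overlap around the ring; 2 ring double bonds (4 π electrons) plus a heteroatom lone pair (2) give 6 π electrons. Since 6 = 4n+2 (n=1), ring C is aromatic (thiazole).
Aromatic: A, C. Total: 2.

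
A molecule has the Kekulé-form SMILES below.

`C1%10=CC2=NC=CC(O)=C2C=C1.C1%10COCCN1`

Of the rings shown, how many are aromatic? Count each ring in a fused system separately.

The SMILES encodes two fused six-membered rings, each with three alternating double bonds; one ring is all carbon and the other has one ring nitrogen; a six-membered saturated ring with an oxygen and an N–H nitrogen at positions 1 and 4.
The fused 6/6-membered bicyclic (with one nitrogen) is a single π system with 10 sp² atoms and 10 π electrons from ring double bonds. 10 = 4(2)+2, so the system is aromatic and both rings count as aromatic (quinoline).
The 6-membered ring with one oxygen and one N–H (1,4) has only sp³ atoms, so it is not fully conjugated — not aromatic (morpholine).
2 of the 3 rings are aromatic. Total: 2.

2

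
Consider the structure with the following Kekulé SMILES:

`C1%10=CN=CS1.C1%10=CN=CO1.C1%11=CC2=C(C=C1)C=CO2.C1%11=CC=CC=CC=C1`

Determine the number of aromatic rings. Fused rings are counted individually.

4

The SMILES encodes a five-membered ring with a sulfur at position 1 and a nitrogen at position 3 (in a C=N bond), with two double bonds; a five-membered ring with an oxygen at position 1 and a nitrogen at position 3 (in a C=N bond), with two double bonds; a six-membered carbon ring with three alternating C=C double bonds, fused to a five-membered ring containing one oxygen and two C=C double bonds; an eight-membered carbon ring with four alternating C=C double bonds.
The 5-membered ring with one sulfur and one =N– has a continuous p-orbital overlap around the ring; 2 ring double bonds (4 π electrons) plus a heteroatom lone pair (2) give 6 π electrons. Since 6 = 4n+2 (n=1), it is aromatic (thiazole).
The 5-membered ring with one oxygen and one =N– has a continuous p-orbital overlap around the ring; 2 ring double bonds (4 π electrons) plus a heteroatom lone pair (2) give 6 π electrons. 6 = 4(1)+2, so it is aromatic (oxazole).
The fused 6/5-membered bicyclic (with one oxygen) is a single π system with 9 sp² atoms and 10 π electrons from ring double bonds plus a heteroatom lone pair. 10 = 4(2)+2, so the system is aromatic and both rings count as aromatic (benzofuran).
The 8-membered ring has only sp² ring atoms; a planar conformation would have a fully conjugated π system of 8 electrons. But 8 = 4(2), which is 4n not 4n+2, so it is not aromatic (cyclooctatetraene) — cyclooctatetraene distorts into a non-planar tub to avoid antiaromaticity.
4 of the 5 rings are aromatic. Total: 4.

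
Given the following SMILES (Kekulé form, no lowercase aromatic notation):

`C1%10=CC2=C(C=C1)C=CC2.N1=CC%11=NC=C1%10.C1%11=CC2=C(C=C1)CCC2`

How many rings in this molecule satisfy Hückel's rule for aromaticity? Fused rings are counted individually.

3

The SMILES encodes a six-membered carbon ring with three alternating C=C double bonds, fused to a five-membered carbon ring containing one C=C double bond and one sp³ carbon; a six-membered ring with nitrogens at positions 1 and 4 and three alternating double bonds; a six-membered carbon ring with three alternating C=C double bonds, fused to a saturated five-membered carbon ring.
The 6-membered ring is planar and fully conjugated; 3 ring double bonds give 6 π electrons. 6 = 4(1)+2, so it is aromatic (benzene ring).
The 5-membered ring has one sp³ carbon, so it is not fully conjugated — not aromatic (cyclopentene ring).
The 6-membered ring with two nitrogens (1,4) is fully conjugated (every ring atom contributes a p orbital); 3 ring double bonds give 6 π electrons. That satisfies 4n+2 with n=1, so it is aromatic (pyrazine).
The second 6-membered ring is planar and fully conjugated; 3 ring double bonds give 6 π electrons. 6 = 4(1)+2, so it is aromatic (benzene ring).
The second 5-membered ring has three sp³ carbons, so it is not fully conjugated — not aromatic (cyclopentane ring).
3 of the 5 rings are aromatic. Total: 3.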